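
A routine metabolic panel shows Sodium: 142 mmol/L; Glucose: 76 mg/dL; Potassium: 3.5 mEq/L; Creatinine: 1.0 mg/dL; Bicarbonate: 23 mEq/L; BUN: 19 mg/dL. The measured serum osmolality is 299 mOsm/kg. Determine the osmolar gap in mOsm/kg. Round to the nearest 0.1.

4.0 mOsm/kg

Calculated osmolality = 2·Na + glucose/18 + BUN/2.8
= 2·142 + 76/18 + 19/2.8
= 284 + 4.22 + 6.79
= 295.01 mOsm/kg ≈ 295.0 mOsm/kg
Osmolar gap = measured − calculated = 299 − 295.0 = 4.0 mOsm/kg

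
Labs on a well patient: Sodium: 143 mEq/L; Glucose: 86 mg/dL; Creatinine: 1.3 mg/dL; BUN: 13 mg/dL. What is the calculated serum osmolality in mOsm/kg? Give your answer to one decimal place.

295.4 mOsm/kg

Calculated osmolality = 2·Na + glucose/18 + BUN/2.8
= 2·143 + 86/18 + 13/2.8
= 286 + 4.78 + 4.64
= 295.42 mOsm/kg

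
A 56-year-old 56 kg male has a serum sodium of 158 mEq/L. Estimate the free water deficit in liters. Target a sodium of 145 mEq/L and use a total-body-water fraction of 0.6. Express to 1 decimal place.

3.0 L

TBW = 0.6 · 56 = 33.6 L
Free water deficit = TBW · (Na/145 − 1)
= 33.6 · (158/145 − 1)
= 33.6 · 0.0897
= 3.01 L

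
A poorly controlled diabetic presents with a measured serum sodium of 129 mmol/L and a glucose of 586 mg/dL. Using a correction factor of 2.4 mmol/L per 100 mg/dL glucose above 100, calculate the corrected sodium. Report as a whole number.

Corrected Na = measured Na + 2.4 · (glucose − 100)/100
= 129 + 2.4 · (586 − 100)/100
= 129 + 11.7
= 140.7 mmol/L

141 mmol/L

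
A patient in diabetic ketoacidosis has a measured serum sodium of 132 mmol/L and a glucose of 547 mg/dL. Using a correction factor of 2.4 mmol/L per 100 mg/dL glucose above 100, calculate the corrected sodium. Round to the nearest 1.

Corrected Na = measured Na + 2.4 · (glucose − 100)/100
= 132 + 2.4 · (547 − 100)/100
= 132 + 10.7
= 142.7 mmol/L

143 mmol/L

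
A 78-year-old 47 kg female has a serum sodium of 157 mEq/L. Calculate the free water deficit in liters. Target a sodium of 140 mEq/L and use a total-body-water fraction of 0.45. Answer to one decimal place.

TBW = 0.45 · 47 = 21.15 L
Free water deficit = TBW · (Na/140 − 1)
= 21.15 · (157/140 − 1)
= 21.15 · 0.1214
= 2.57 L

2.6 L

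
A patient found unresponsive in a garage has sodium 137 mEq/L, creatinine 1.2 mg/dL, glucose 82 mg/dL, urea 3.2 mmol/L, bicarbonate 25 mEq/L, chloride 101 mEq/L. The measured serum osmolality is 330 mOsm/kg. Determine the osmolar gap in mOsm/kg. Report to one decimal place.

48.2 mOsm/kg

Calculated osmolality = 2·Na + glucose/18 + urea
= 2·137 + 82/18 + 3.2
= 274 + 4.56 + 3.20
= 281.76 mOsm/kg ≈ 281.8 mOsm/kg
Osmolar gap = measured − calculated = 330 − 281.8 = 48.2 mOsm/kg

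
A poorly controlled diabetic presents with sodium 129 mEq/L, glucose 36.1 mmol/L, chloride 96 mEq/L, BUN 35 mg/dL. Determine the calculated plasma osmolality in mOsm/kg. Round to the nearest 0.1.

Calculated osmolality = 2·Na + glucose + BUN/2.8
= 2·129 + 36.1 + 35/2.8
= 258 + 36.10 + 12.50
= 306.6 mOsm/kg

306.6 mOsm/kg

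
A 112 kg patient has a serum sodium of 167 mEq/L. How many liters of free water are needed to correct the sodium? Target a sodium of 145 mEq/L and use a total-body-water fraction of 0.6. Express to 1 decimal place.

TBW = 0.6 · 112 = 67.2 L
Free water deficit = TBW · (Na/145 − 1)
= 67.2 · (167/145 − 1)
= 67.2 · 0.1517
= 10.19 L

10.2 L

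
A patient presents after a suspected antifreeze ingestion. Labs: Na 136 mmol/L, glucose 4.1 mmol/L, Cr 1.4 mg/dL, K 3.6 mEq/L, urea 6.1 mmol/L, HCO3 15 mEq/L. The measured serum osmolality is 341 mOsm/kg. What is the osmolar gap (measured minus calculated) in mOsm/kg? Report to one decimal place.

58.8 mOsm/kg

Calculated osmolality = 2·Na + glucose + urea
= 2·136 + 4.1 + 6.1
= 272 + 4.10 + 6.10
= 282.2 mOsm/kg ≈ 282.2 mOsm/kg
Osmolar gap = measured − calculated = 341 − 282.2 = 58.8 mOsm/kg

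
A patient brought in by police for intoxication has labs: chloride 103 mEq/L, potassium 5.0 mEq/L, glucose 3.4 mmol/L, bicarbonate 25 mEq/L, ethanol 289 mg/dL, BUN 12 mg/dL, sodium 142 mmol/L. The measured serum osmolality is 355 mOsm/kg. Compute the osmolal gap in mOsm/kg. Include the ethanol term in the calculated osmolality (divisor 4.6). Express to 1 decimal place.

0.5 mOsm/kg

Calculated osmolality = 2·Na + glucose + BUN/2.8 + ethanol/4.6
= 2·142 + 3.4 + 12/2.8 + 289/4.6
= 284 + 3.40 + 4.29 + 62.83
= 354.52 mOsm/kg ≈ 354.5 mOsm/kg
Osmolar gap = measured − calculated = 355 − 354.5 = 0.5 mOsm/kg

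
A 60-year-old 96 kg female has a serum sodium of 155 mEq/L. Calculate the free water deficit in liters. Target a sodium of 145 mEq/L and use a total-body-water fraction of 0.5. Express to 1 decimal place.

3.3 L

TBW = 0.5 · 96 = 48 L
Free water deficit = TBW · (Na/145 − 1)
= 48 · (155/145 − 1)
= 48 · 0.069
= 3.31 L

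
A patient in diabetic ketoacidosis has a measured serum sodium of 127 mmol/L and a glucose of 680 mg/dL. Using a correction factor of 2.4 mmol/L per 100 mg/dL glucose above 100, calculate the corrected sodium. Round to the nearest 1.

141 mmol/L

Corrected Na = measured Na + 2.4 · (glucose − 100)/100
= 127 + 2.4 · (680 − 100)/100
= 127 + 13.9
= 140.9 mmol/L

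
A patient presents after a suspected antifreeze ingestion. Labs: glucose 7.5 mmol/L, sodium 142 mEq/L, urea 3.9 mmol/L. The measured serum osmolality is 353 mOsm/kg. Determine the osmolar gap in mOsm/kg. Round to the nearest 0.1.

57.6 mOsm/kg

Calculated osmolality = 2·Na + glucose + urea
= 2·142 + 7.5 + 3.9
= 284 + 7.50 + 3.90
= 295.4 mOsm/kg ≈ 295.4 mOsm/kg
Osmolar gap = measured − calculated = 353 − 295.4 = 57.6 mOsm/kg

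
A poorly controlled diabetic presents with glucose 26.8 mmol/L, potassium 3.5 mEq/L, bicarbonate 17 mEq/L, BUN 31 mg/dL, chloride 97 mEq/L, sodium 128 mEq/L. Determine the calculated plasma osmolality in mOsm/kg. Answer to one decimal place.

Calculated osmolality = 2·Na + glucose + BUN/2.8
= 2·128 + 26.8 + 31/2.8
= 256 + 26.80 + 11.07
= 293.87 mOsm/kg

293.9 mOsm/kg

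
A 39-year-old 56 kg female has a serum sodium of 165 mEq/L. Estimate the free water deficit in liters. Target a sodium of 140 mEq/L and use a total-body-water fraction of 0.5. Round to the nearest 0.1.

TBW = 0.5 · 56 = 28 L
Free water deficit = TBW · (Na/140 − 1)
= 28 · (165/140 − 1)
= 28 · 0.1786
= 5 L

5.0 L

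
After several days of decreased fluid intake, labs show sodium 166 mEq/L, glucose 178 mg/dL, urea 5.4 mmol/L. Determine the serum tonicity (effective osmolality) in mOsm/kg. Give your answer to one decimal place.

341.9 mOsm/kg

Effective osmolality excludes urea (freely permeant across cell membranes):
2·Na + glucose/18
= 2·166 + 178/18
= 332 + 9.89
= 341.89 mOsm/kg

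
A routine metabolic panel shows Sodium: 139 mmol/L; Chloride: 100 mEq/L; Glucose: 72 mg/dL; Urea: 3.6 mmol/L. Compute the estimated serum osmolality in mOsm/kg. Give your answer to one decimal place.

Calculated osmolality = 2·Na + glucose/18 + urea
= 2·139 + 72/18 + 3.6
= 278 + 4 + 3.60
= 285.6 mOsm/kg

285.6 mOsm/kg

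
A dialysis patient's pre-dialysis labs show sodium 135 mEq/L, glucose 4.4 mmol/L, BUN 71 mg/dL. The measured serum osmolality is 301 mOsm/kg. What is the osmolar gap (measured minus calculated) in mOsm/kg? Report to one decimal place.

1.2 mOsm/kg

Calculated osmolality = 2·Na + glucose + BUN/2.8
= 2·135 + 4.4 + 71/2.8
= 270 + 4.40 + 25.36
= 299.76 mOsm/kg ≈ 299.8 mOsm/kg
Osmolar gap = measured − calculated = 301 − 299.8 = 1.2 mOsm/kg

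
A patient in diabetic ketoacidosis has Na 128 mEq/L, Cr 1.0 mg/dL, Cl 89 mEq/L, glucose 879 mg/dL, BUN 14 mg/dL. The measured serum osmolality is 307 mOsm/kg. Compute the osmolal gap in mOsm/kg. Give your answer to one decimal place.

-2.8 mOsm/kg

Calculated osmolality = 2·Na + glucose/18 + BUN/2.8
= 2·128 + 879/18 + 14/2.8
= 256 + 48.83 + 5
= 309.83 mOsm/kg ≈ 309.8 mOsm/kg
Osmolar gap = measured − calculated = 307 − 309.8 = -2.8 mOsm/kg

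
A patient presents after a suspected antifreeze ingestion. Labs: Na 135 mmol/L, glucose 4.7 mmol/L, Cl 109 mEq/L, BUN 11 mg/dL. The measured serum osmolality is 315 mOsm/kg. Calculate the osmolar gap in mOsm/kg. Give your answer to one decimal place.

Calculated osmolality = 2·Na + glucose + BUN/2.8
= 2·135 + 4.7 + 11/2.8
= 270 + 4.70 + 3.93
= 278.63 mOsm/kg ≈ 278.6 mOsm/kg
Osmolar gap = measured − calculated = 315 − 278.6 = 36.4 mOsm/kg

36.4 mOsm/kg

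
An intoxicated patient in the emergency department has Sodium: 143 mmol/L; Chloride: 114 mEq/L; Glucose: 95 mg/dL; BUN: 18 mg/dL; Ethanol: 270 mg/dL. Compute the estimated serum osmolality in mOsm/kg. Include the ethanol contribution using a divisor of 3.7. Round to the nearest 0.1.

Calculated osmolality = 2·Na + glucose/18 + BUN/2.8 + ethanol/3.7
= 2·143 + 95/18 + 18/2.8 + 270/3.7
= 286 + 5.28 + 6.43 + 72.97
= 370.68 mOsm/kg

370.7 mOsm/kg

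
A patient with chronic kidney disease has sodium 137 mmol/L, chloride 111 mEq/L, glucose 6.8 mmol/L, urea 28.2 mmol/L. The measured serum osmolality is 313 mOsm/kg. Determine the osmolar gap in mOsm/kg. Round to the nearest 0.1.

Calculated osmolality = 2·Na + glucose + urea
= 2·137 + 6.8 + 28.2
= 274 + 6.80 + 28.20
= 309 mOsm/kg ≈ 309.0 mOsm/kg
Osmolar gap = measured − calculated = 313 − 309.0 = 4.0 mOsm/kg

4.0 mOsm/kg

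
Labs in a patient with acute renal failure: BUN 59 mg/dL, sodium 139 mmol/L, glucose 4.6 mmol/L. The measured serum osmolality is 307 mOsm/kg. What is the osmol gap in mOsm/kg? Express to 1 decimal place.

Calculated osmolality = 2·Na + glucose + BUN/2.8
= 2·139 + 4.6 + 59/2.8
= 278 + 4.60 + 21.07
= 303.67 mOsm/kg ≈ 303.7 mOsm/kg
Osmolar gap = measured − calculated = 307 − 303.7 = 3.3 mOsm/kg

3.3 mOsm/kg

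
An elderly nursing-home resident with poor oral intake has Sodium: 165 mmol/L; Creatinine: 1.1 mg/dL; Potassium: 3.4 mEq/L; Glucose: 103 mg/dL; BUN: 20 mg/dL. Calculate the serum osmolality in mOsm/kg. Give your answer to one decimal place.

342.9 mOsm/kg

Calculated osmolality = 2·Na + glucose/18 + BUN/2.8
= 2·165 + 103/18 + 20/2.8
= 330 + 5.72 + 7.14
= 342.86 mOsm/kg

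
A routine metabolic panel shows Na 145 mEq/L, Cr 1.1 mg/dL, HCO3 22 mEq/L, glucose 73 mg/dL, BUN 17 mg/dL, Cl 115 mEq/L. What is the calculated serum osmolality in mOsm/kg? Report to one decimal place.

Calculated osmolality = 2·Na + glucose/18 + BUN/2.8
= 2·145 + 73/18 + 17/2.8
= 290 + 4.06 + 6.07
= 300.13 mOsm/kg

300.1 mOsm/kg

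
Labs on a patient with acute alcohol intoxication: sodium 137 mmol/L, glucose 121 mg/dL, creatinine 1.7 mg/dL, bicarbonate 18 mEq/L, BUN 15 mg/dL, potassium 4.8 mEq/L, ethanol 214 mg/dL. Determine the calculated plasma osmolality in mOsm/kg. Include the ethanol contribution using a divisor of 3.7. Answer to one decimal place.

Calculated osmolality = 2·Na + glucose/18 + BUN/2.8 + ethanol/3.7
= 2·137 + 121/18 + 15/2.8 + 214/3.7
= 274 + 6.72 + 5.36 + 57.84
= 343.92 mOsm/kg

343.9 mOsm/kg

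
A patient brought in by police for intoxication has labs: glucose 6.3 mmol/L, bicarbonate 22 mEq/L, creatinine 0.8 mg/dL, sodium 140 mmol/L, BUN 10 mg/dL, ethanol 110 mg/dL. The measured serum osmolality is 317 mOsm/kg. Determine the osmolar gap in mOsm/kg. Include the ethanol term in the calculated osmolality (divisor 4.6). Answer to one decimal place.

Calculated osmolality = 2·Na + glucose + BUN/2.8 + ethanol/4.6
= 2·140 + 6.3 + 10/2.8 + 110/4.6
= 280 + 6.30 + 3.57 + 23.91
= 313.78 mOsm/kg ≈ 313.8 mOsm/kg
Osmolar gap = measured − calculated = 317 − 313.8 = 3.2 mOsm/kg

3.2 mOsm/kg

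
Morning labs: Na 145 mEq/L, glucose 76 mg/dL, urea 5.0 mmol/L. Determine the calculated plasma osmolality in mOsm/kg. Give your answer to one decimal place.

Calculated osmolality = 2·Na + glucose/18 + urea
= 2·145 + 76/18 + 5
= 290 + 4.22 + 5
= 299.22 mOsm/kg

299.2 mOsm/kg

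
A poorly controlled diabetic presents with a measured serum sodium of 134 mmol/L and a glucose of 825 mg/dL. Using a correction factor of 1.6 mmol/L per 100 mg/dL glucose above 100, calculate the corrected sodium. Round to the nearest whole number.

146 mmol/L

Corrected Na = measured Na + 1.6 · (glucose − 100)/100
= 134 + 1.6 · (825 − 100)/100
= 134 + 11.6
= 145.6 mmol/L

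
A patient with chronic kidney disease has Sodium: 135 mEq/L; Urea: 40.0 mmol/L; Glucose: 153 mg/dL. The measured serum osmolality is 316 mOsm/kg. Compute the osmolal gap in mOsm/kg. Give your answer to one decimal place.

-2.5 mOsm/kg

Calculated osmolality = 2·Na + glucose/18 + urea
= 2·135 + 153/18 + 40
= 270 + 8.50 + 40
= 318.5 mOsm/kg ≈ 318.5 mOsm/kg
Osmolar gap = measured − calculated = 316 − 318.5 = -2.5 mOsm/kg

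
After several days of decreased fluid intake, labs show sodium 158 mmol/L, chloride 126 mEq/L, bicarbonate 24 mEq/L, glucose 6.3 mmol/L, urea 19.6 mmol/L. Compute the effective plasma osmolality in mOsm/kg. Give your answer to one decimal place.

Effective osmolality excludes urea (freely permeant across cell membranes):
2·Na + glucose
= 2·158 + 6.3
= 316 + 6.3
= 322.3 mOsm/kg

322.3 mOsm/kg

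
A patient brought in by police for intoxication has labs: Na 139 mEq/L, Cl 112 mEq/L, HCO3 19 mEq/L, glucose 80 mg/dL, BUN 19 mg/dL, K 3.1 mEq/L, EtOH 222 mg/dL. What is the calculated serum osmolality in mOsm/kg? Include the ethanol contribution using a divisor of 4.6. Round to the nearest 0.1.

337.5 mOsm/kg

Calculated osmolality = 2·Na + glucose/18 + BUN/2.8 + ethanol/4.6
= 2·139 + 80/18 + 19/2.8 + 222/4.6
= 278 + 4.44 + 6.79 + 48.26
= 337.49 mOsm/kg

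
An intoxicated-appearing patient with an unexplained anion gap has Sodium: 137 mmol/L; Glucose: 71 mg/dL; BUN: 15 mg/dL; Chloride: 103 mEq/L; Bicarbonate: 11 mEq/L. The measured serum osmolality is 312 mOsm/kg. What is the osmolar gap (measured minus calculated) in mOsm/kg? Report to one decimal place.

28.7 mOsm/kg

Calculated osmolality = 2·Na + glucose/18 + BUN/2.8
= 2·137 + 71/18 + 15/2.8
= 274 + 3.94 + 5.36
= 283.3 mOsm/kg ≈ 283.3 mOsm/kg
Osmolar gap = measured − calculated = 312 − 283.3 = 28.7 mOsm/kg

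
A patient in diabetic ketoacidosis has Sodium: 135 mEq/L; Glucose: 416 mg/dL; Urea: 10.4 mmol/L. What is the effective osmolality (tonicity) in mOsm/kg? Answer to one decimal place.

Effective osmolality excludes urea (freely permeant across cell membranes):
2·Na + glucose/18
= 2·135 + 416/18
= 270 + 23.11
= 293.11 mOsm/kg

293.1 mOsm/kg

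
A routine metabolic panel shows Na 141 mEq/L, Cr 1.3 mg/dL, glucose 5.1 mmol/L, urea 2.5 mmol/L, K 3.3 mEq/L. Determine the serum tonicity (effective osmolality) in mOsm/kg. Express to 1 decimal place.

Effective osmolality excludes urea (freely permeant across cell membranes):
2·Na + glucose
= 2·141 + 5.1
= 282 + 5.1
= 287.1 mOsm/kg

287.1 mOsm/kg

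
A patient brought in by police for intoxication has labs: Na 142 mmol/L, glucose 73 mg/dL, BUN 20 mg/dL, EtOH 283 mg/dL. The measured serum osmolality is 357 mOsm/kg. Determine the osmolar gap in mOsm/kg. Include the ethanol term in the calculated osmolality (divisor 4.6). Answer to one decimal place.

Calculated osmolality = 2·Na + glucose/18 + BUN/2.8 + ethanol/4.6
= 2·142 + 73/18 + 20/2.8 + 283/4.6
= 284 + 4.06 + 7.14 + 61.52
= 356.72 mOsm/kg ≈ 356.7 mOsm/kg
Osmolar gap = measured − calculated = 357 − 356.7 = 0.3 mOsm/kg

0.3 mOsm/kg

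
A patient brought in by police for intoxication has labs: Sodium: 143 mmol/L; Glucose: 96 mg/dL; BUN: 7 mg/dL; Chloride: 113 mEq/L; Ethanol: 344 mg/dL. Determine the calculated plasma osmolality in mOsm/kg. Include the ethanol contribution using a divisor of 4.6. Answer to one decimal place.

368.6 mOsm/kg

Calculated osmolality = 2·Na + glucose/18 + BUN/2.8 + ethanol/4.6
= 2·143 + 96/18 + 7/2.8 + 344/4.6
= 286 + 5.33 + 2.50 + 74.78
= 368.61 mOsm/kg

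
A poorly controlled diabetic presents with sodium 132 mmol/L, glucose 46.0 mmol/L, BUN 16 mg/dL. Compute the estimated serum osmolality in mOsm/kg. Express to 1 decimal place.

Calculated osmolality = 2·Na + glucose + BUN/2.8
= 2·132 + 46 + 16/2.8
= 264 + 46 + 5.71
= 315.71 mOsm/kg

315.7 mOsm/kg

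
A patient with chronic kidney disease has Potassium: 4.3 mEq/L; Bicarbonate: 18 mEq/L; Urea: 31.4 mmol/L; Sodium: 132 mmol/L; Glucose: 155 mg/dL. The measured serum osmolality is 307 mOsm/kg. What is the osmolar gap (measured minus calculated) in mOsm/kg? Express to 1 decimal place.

3.0 mOsm/kg

Calculated osmolality = 2·Na + glucose/18 + urea
= 2·132 + 155/18 + 31.4
= 264 + 8.61 + 31.40
= 304.01 mOsm/kg ≈ 304.0 mOsm/kg
Osmolar gap = measured − calculated = 307 − 304.0 = 3.0 mOsm/kg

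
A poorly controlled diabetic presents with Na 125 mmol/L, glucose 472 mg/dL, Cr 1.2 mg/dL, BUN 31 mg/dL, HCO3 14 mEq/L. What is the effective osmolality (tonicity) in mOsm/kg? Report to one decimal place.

Effective osmolality excludes urea (freely permeant across cell membranes):
2·Na + glucose/18
= 2·125 + 472/18
= 250 + 26.22
= 276.22 mOsm/kg

276.2 mOsm/kg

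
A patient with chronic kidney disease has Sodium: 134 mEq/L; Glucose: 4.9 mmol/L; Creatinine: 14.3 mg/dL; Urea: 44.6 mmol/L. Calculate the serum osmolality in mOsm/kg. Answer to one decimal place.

317.5 mOsm/kg

Calculated osmolality = 2·Na + glucose + urea
= 2·134 + 4.9 + 44.6
= 268 + 4.90 + 44.60
= 317.5 mOsm/kg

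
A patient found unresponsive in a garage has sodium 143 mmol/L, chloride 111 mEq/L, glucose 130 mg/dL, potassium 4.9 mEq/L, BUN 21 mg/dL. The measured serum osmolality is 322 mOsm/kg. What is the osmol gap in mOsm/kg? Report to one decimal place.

21.3 mOsm/kg

Calculated osmolality = 2·Na + glucose/18 + BUN/2.8
= 2·143 + 130/18 + 21/2.8
= 286 + 7.22 + 7.50
= 300.72 mOsm/kg ≈ 300.7 mOsm/kg
Osmolar gap = measured − calculated = 322 − 300.7 = 21.3 mOsm/kg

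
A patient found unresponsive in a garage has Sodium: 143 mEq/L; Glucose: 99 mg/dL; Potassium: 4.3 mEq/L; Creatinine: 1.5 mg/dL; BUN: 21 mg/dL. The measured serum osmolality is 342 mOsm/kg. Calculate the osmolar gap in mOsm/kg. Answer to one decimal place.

43.0 mOsm/kg

Calculated osmolality = 2·Na + glucose/18 + BUN/2.8
= 2·143 + 99/18 + 21/2.8
= 286 + 5.50 + 7.50
= 299 mOsm/kg ≈ 299.0 mOsm/kg
Osmolar gap = measured − calculated = 342 − 299.0 = 43.0 mOsm/kg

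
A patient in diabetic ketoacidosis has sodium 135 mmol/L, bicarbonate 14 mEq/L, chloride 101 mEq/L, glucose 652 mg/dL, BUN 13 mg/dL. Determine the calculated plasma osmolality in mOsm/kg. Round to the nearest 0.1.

310.9 mOsm/kg

Calculated osmolality = 2·Na + glucose/18 + BUN/2.8
= 2·135 + 652/18 + 13/2.8
= 270 + 36.22 + 4.64
= 310.86 mOsm/kg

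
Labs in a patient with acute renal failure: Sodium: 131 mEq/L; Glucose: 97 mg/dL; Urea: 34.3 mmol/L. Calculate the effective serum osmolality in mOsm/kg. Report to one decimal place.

267.4 mOsm/kg

Effective osmolality excludes urea (freely permeant across cell membranes):
2·Na + glucose/18
= 2·131 + 97/18
= 262 + 5.39
= 267.39 mOsm/kg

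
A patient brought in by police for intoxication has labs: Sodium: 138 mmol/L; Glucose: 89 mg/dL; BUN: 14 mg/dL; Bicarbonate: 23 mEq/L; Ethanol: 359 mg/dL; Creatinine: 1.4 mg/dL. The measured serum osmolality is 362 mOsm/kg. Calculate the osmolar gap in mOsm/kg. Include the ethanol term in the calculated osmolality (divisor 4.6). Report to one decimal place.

Calculated osmolality = 2·Na + glucose/18 + BUN/2.8 + ethanol/4.6
= 2·138 + 89/18 + 14/2.8 + 359/4.6
= 276 + 4.94 + 5 + 78.04
= 363.98 mOsm/kg ≈ 364.0 mOsm/kg
Osmolar gap = measured − calculated = 362 − 364.0 = -2.0 mOsm/kg

-2.0 mOsm/kg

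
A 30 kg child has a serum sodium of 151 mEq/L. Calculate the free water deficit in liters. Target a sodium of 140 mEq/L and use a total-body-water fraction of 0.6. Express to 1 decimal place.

1.4 L

TBW = 0.6 · 30 = 18 L
Free water deficit = TBW · (Na/140 − 1)
= 18 · (151/140 − 1)
= 18 · 0.0786
= 1.41 L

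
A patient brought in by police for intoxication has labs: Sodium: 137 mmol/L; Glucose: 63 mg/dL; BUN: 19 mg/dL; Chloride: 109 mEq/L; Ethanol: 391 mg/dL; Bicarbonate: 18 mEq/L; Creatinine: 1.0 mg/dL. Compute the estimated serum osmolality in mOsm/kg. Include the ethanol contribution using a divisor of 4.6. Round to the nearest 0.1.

Calculated osmolality = 2·Na + glucose/18 + BUN/2.8 + ethanol/4.6
= 2·137 + 63/18 + 19/2.8 + 391/4.6
= 274 + 3.50 + 6.79 + 85
= 369.29 mOsm/kg

369.3 mOsm/kg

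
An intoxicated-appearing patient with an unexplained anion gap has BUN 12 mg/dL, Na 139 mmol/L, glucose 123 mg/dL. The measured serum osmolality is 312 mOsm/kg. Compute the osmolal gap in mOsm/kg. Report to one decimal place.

22.9 mOsm/kg

Calculated osmolality = 2·Na + glucose/18 + BUN/2.8
= 2·139 + 123/18 + 12/2.8
= 278 + 6.83 + 4.29
= 289.12 mOsm/kg ≈ 289.1 mOsm/kg
Osmolar gap = measured − calculated = 312 − 289.1 = 22.9 mOsm/kg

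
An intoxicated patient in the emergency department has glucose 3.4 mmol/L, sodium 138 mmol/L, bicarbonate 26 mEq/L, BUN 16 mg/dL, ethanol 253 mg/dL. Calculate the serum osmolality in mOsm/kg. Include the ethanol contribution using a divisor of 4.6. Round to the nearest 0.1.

Calculated osmolality = 2·Na + glucose + BUN/2.8 + ethanol/4.6
= 2·138 + 3.4 + 16/2.8 + 253/4.6
= 276 + 3.40 + 5.71 + 55
= 340.11 mOsm/kg

340.1 mOsm/kg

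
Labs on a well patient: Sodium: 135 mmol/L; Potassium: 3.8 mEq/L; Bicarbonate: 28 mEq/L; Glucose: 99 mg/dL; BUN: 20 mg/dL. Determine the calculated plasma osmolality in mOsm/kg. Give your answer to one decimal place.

282.6 mOsm/kg

Calculated osmolality = 2·Na + glucose/18 + BUN/2.8
= 2·135 + 99/18 + 20/2.8
= 270 + 5.50 + 7.14
= 282.64 mOsm/kg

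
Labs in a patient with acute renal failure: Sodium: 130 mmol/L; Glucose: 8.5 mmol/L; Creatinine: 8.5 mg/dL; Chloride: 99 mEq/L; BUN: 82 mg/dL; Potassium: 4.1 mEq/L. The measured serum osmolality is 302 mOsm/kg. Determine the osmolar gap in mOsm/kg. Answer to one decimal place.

Calculated osmolality = 2·Na + glucose + BUN/2.8
= 2·130 + 8.5 + 82/2.8
= 260 + 8.50 + 29.29
= 297.79 mOsm/kg ≈ 297.8 mOsm/kg
Osmolar gap = measured − calculated = 302 − 297.8 = 4.2 mOsm/kg

4.2 mOsm/kg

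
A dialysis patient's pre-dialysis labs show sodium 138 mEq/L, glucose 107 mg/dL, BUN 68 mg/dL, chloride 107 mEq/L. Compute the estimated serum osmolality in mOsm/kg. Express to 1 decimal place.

Calculated osmolality = 2·Na + glucose/18 + BUN/2.8
= 2·138 + 107/18 + 68/2.8
= 276 + 5.94 + 24.29
= 306.23 mOsm/kg

306.2 mOsm/kg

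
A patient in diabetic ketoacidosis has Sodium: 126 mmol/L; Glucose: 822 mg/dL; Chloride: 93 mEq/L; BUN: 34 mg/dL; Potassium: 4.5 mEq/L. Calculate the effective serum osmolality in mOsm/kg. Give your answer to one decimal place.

297.7 mOsm/kg

Effective osmolality excludes urea (freely permeant across cell membranes):
2·Na + glucose/18
= 2·126 + 822/18
= 252 + 45.67
= 297.67 mOsm/kg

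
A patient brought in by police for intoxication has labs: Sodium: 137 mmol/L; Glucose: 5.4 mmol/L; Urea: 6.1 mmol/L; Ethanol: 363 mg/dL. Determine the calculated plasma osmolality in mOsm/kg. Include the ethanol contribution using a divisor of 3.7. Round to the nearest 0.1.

383.6 mOsm/kg

Calculated osmolality = 2·Na + glucose + urea + ethanol/3.7
= 2·137 + 5.4 + 6.1 + 363/3.7
= 274 + 5.40 + 6.10 + 98.11
= 383.61 mOsm/kg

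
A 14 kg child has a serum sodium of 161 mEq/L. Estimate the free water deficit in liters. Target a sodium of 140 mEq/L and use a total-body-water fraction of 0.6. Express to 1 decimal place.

1.3 L

TBW = 0.6 · 14 = 8.4 L
Free water deficit = TBW · (Na/140 − 1)
= 8.4 · (161/140 − 1)
= 8.4 · 0.15
= 1.26 L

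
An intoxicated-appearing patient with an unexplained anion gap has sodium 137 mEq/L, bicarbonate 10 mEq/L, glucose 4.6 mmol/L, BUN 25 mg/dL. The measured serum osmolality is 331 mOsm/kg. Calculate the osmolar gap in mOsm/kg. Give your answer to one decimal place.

Calculated osmolality = 2·Na + glucose + BUN/2.8
= 2·137 + 4.6 + 25/2.8
= 274 + 4.60 + 8.93
= 287.53 mOsm/kg ≈ 287.5 mOsm/kg
Osmolar gap = measured − calculated = 331 − 287.5 = 43.5 mOsm/kg

43.5 mOsm/kg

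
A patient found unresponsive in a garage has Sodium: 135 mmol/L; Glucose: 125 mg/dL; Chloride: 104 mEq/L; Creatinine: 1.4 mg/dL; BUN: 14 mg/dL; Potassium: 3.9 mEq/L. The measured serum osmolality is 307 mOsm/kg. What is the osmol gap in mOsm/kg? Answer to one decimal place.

Calculated osmolality = 2·Na + glucose/18 + BUN/2.8
= 2·135 + 125/18 + 14/2.8
= 270 + 6.94 + 5
= 281.94 mOsm/kg ≈ 281.9 mOsm/kg
Osmolar gap = measured − calculated = 307 − 281.9 = 25.1 mOsm/kg

25.1 mOsm/kg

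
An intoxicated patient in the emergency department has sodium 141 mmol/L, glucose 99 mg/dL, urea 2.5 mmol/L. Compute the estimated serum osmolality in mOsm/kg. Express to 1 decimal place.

290.0 mOsm/kg

Calculated osmolality = 2·Na + glucose/18 + urea
= 2·141 + 99/18 + 2.5
= 282 + 5.50 + 2.50
= 290 mOsm/kg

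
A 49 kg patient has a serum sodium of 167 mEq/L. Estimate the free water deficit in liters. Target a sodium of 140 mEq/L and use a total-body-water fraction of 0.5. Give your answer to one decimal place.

TBW = 0.5 · 49 = 24.5 L
Free water deficit = TBW · (Na/140 − 1)
= 24.5 · (167/140 − 1)
= 24.5 · 0.1929
= 4.73 L

4.7 L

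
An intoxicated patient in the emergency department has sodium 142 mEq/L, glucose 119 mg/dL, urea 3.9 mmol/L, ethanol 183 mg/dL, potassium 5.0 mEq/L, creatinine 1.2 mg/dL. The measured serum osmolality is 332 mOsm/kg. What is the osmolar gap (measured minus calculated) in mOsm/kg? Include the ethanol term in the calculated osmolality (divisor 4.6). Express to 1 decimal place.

Calculated osmolality = 2·Na + glucose/18 + urea + ethanol/4.6
= 2·142 + 119/18 + 3.9 + 183/4.6
= 284 + 6.61 + 3.90 + 39.78
= 334.29 mOsm/kg ≈ 334.3 mOsm/kg
Osmolar gap = measured − calculated = 332 − 334.3 = -2.3 mOsm/kg

-2.3 mOsm/kg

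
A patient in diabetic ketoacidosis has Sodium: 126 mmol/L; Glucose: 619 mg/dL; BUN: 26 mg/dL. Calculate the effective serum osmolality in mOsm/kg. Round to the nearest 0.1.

286.4 mOsm/kg

Effective osmolality excludes urea (freely permeant across cell membranes):
2·Na + glucose/18
= 2·126 + 619/18
= 252 + 34.39
= 286.39 mOsm/kg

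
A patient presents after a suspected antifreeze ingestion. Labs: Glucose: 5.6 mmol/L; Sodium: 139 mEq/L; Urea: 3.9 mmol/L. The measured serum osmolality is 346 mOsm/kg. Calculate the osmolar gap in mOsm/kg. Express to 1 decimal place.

58.5 mOsm/kg

Calculated osmolality = 2·Na + glucose + urea
= 2·139 + 5.6 + 3.9
= 278 + 5.60 + 3.90
= 287.5 mOsm/kg ≈ 287.5 mOsm/kg
Osmolar gap = measured − calculated = 346 − 287.5 = 58.5 mOsm/kg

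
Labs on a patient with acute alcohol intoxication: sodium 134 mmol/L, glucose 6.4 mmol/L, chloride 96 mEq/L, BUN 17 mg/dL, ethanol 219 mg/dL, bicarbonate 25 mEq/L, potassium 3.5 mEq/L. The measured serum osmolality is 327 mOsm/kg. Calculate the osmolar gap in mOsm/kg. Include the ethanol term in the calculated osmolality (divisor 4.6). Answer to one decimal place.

Calculated osmolality = 2·Na + glucose + BUN/2.8 + ethanol/4.6
= 2·134 + 6.4 + 17/2.8 + 219/4.6
= 268 + 6.40 + 6.07 + 47.61
= 328.08 mOsm/kg ≈ 328.1 mOsm/kg
Osmolar gap = measured − calculated = 327 − 328.1 = -1.1 mOsm/kg

-1.1 mOsm/kg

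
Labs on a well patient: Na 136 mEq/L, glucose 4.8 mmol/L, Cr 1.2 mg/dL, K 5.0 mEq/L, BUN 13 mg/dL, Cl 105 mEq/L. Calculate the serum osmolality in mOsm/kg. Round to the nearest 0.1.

Calculated osmolality = 2·Na + glucose + BUN/2.8
= 2·136 + 4.8 + 13/2.8
= 272 + 4.80 + 4.64
= 281.44 mOsm/kg

281.4 mOsm/kg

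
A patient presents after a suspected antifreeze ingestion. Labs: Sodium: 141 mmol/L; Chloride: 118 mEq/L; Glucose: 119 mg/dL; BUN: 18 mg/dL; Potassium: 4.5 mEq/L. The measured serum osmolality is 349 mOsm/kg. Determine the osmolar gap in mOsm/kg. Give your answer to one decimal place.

Calculated osmolality = 2·Na + glucose/18 + BUN/2.8
= 2·141 + 119/18 + 18/2.8
= 282 + 6.61 + 6.43
= 295.04 mOsm/kg ≈ 295.0 mOsm/kg
Osmolar gap = measured − calculated = 349 − 295.0 = 54.0 mOsm/kg

54.0 mOsm/kg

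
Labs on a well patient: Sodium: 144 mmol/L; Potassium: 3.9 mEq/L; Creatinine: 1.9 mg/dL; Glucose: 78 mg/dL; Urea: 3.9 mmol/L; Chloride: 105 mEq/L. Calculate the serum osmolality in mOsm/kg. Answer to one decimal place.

296.2 mOsm/kg

Calculated osmolality = 2·Na + glucose/18 + urea
= 2·144 + 78/18 + 3.9
= 288 + 4.33 + 3.90
= 296.23 mOsm/kg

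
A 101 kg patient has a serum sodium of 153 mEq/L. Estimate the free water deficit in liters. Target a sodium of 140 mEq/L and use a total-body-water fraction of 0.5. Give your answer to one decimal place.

4.7 L

TBW = 0.5 · 101 = 50.5 L
Free water deficit = TBW · (Na/140 − 1)
= 50.5 · (153/140 − 1)
= 50.5 · 0.0929
= 4.69 L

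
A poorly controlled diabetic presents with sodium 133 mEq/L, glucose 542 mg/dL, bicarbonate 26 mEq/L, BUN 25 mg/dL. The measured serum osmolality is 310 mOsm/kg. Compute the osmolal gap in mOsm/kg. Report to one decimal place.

5.0 mOsm/kg

Calculated osmolality = 2·Na + glucose/18 + BUN/2.8
= 2·133 + 542/18 + 25/2.8
= 266 + 30.11 + 8.93
= 305.04 mOsm/kg ≈ 305.0 mOsm/kg
Osmolar gap = measured − calculated = 310 − 305.0 = 5.0 mOsm/kg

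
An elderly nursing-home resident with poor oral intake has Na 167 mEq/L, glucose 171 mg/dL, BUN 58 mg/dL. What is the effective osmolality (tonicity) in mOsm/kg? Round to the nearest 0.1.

Effective osmolality excludes urea (freely permeant across cell membranes):
2·Na + glucose/18
= 2·167 + 171/18
= 334 + 9.5
= 343.5 mOsm/kg

343.5 mOsm/kg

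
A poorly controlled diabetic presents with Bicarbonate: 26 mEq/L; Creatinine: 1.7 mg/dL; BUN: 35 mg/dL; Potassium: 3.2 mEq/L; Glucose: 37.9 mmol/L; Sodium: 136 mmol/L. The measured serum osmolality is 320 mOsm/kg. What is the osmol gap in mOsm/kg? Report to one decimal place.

-2.4 mOsm/kg

Calculated osmolality = 2·Na + glucose + BUN/2.8
= 2·136 + 37.9 + 35/2.8
= 272 + 37.90 + 12.50
= 322.4 mOsm/kg ≈ 322.4 mOsm/kg
Osmolar gap = measured − calculated = 320 − 322.4 = -2.4 mOsm/kg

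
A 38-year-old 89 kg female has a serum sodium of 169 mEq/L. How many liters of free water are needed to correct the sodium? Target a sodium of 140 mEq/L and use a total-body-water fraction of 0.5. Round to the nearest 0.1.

9.2 L

TBW = 0.5 · 89 = 44.5 L
Free water deficit = TBW · (Na/140 − 1)
= 44.5 · (169/140 − 1)
= 44.5 · 0.2071
= 9.22 L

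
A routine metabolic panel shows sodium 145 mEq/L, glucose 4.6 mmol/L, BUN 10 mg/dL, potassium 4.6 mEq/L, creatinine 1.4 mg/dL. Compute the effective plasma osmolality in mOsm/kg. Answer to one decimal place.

Effective osmolality excludes urea (freely permeant across cell membranes):
2·Na + glucose
= 2·145 + 4.6
= 290 + 4.6
= 294.6 mOsm/kg

294.6 mOsm/kg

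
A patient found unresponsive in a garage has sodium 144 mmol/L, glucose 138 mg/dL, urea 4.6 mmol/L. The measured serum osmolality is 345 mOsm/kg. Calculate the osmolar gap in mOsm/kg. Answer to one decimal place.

Calculated osmolality = 2·Na + glucose/18 + urea
= 2·144 + 138/18 + 4.6
= 288 + 7.67 + 4.60
= 300.27 mOsm/kg ≈ 300.3 mOsm/kg
Osmolar gap = measured − calculated = 345 − 300.3 = 44.7 mOsm/kg

44.7 mOsm/kg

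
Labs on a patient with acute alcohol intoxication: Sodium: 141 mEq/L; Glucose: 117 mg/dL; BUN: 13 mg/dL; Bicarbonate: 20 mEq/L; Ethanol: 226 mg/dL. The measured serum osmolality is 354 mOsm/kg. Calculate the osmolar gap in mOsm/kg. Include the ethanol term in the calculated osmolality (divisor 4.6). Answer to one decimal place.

Calculated osmolality = 2·Na + glucose/18 + BUN/2.8 + ethanol/4.6
= 2·141 + 117/18 + 13/2.8 + 226/4.6
= 282 + 6.50 + 4.64 + 49.13
= 342.27 mOsm/kg ≈ 342.3 mOsm/kg
Osmolar gap = measured − calculated = 354 − 342.3 = 11.7 mOsm/kg

11.7 mOsm/kg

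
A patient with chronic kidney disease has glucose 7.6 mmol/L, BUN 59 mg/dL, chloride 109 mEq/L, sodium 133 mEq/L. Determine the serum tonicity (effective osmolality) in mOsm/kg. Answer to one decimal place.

273.6 mOsm/kg

Effective osmolality excludes urea (freely permeant across cell membranes):
2·Na + glucose
= 2·133 + 7.6
= 266 + 7.6
= 273.6 mOsm/kg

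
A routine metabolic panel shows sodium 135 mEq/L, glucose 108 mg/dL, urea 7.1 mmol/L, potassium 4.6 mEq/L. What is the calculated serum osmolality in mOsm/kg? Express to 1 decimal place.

283.1 mOsm/kg

Calculated osmolality = 2·Na + glucose/18 + urea
= 2·135 + 108/18 + 7.1
= 270 + 6 + 7.10
= 283.1 mOsm/kg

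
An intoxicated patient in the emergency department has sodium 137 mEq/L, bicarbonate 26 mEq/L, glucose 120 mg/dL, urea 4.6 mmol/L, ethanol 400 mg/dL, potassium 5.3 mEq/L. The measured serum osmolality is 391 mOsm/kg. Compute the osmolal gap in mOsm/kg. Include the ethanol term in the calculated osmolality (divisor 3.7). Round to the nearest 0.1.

Calculated osmolality = 2·Na + glucose/18 + urea + ethanol/3.7
= 2·137 + 120/18 + 4.6 + 400/3.7
= 274 + 6.67 + 4.60 + 108.11
= 393.38 mOsm/kg ≈ 393.4 mOsm/kg
Osmolar gap = measured − calculated = 391 − 393.4 = -2.4 mOsm/kg

-2.4 mOsm/kg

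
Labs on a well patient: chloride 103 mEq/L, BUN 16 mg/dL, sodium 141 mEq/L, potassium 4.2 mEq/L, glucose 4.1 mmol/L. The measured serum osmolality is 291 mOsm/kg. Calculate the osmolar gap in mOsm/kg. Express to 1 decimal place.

-0.8 mOsm/kg

Calculated osmolality = 2·Na + glucose + BUN/2.8
= 2·141 + 4.1 + 16/2.8
= 282 + 4.10 + 5.71
= 291.81 mOsm/kg ≈ 291.8 mOsm/kg
Osmolar gap = measured − calculated = 291 − 291.8 = -0.8 mOsm/kg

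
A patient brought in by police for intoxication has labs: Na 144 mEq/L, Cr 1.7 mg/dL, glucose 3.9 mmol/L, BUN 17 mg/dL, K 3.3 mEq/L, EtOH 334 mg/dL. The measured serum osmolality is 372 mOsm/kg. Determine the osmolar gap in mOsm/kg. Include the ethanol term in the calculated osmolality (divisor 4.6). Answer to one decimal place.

Calculated osmolality = 2·Na + glucose + BUN/2.8 + ethanol/4.6
= 2·144 + 3.9 + 17/2.8 + 334/4.6
= 288 + 3.90 + 6.07 + 72.61
= 370.58 mOsm/kg ≈ 370.6 mOsm/kg
Osmolar gap = measured − calculated = 372 − 370.6 = 1.4 mOsm/kg

1.4 mOsm/kg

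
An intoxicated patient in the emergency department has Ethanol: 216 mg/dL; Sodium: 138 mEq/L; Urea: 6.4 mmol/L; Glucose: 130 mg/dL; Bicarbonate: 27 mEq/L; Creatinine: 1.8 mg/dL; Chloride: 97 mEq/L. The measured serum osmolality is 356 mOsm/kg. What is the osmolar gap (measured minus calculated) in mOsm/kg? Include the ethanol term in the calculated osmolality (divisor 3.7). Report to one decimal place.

Calculated osmolality = 2·Na + glucose/18 + urea + ethanol/3.7
= 2·138 + 130/18 + 6.4 + 216/3.7
= 276 + 7.22 + 6.40 + 58.38
= 348 mOsm/kg ≈ 348.0 mOsm/kg
Osmolar gap = measured − calculated = 356 − 348.0 = 8.0 mOsm/kg

8.0 mOsm/kg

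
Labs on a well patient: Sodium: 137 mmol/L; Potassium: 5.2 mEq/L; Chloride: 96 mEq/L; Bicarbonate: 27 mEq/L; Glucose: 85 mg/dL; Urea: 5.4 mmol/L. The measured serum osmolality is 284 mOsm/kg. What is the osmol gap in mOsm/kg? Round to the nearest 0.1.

-0.1 mOsm/kg

Calculated osmolality = 2·Na + glucose/18 + urea
= 2·137 + 85/18 + 5.4
= 274 + 4.72 + 5.40
= 284.12 mOsm/kg ≈ 284.1 mOsm/kg
Osmolar gap = measured − calculated = 284 − 284.1 = -0.1 mOsm/kg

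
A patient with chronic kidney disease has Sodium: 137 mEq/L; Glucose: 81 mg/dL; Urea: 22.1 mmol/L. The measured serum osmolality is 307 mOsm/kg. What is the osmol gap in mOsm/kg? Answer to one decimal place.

Calculated osmolality = 2·Na + glucose/18 + urea
= 2·137 + 81/18 + 22.1
= 274 + 4.50 + 22.10
= 300.6 mOsm/kg ≈ 300.6 mOsm/kg
Osmolar gap = measured − calculated = 307 − 300.6 = 6.4 mOsm/kg

6.4 mOsm/kg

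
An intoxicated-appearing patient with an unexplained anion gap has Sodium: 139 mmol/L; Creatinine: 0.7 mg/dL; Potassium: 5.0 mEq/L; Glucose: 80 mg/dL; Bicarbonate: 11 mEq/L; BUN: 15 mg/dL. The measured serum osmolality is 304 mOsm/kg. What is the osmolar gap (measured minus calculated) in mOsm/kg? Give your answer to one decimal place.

Calculated osmolality = 2·Na + glucose/18 + BUN/2.8
= 2·139 + 80/18 + 15/2.8
= 278 + 4.44 + 5.36
= 287.8 mOsm/kg ≈ 287.8 mOsm/kg
Osmolar gap = measured − calculated = 304 − 287.8 = 16.2 mOsm/kg

16.2 mOsm/kg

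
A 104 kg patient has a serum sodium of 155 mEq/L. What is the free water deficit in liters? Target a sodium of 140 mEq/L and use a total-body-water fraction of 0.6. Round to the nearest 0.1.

TBW = 0.6 · 104 = 62.4 L
Free water deficit = TBW · (Na/140 − 1)
= 62.4 · (155/140 − 1)
= 62.4 · 0.1071
= 6.68 L

6.7 L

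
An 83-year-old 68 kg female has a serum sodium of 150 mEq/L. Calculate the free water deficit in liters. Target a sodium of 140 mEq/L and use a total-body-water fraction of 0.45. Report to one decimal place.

2.2 L

TBW = 0.45 · 68 = 30.6 L
Free water deficit = TBW · (Na/140 − 1)
= 30.6 · (150/140 − 1)
= 30.6 · 0.0714
= 2.18 L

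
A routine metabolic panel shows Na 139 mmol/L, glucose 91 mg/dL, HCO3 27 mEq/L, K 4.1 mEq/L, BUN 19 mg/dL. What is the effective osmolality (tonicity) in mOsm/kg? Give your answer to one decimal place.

283.1 mOsm/kg

Effective osmolality excludes urea (freely permeant across cell membranes):
2·Na + glucose/18
= 2·139 + 91/18
= 278 + 5.06
= 283.06 mOsm/kg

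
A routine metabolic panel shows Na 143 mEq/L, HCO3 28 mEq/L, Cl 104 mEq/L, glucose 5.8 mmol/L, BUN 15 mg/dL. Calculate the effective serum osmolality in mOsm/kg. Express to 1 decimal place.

291.8 mOsm/kg

Effective osmolality excludes urea (freely permeant across cell membranes):
2·Na + glucose
= 2·143 + 5.8
= 286 + 5.8
= 291.8 mOsm/kg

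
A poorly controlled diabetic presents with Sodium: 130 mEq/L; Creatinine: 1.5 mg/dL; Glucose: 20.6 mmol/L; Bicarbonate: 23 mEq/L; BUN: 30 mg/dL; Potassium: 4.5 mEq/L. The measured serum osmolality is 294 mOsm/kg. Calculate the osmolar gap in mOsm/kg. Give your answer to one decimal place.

Calculated osmolality = 2·Na + glucose + BUN/2.8
= 2·130 + 20.6 + 30/2.8
= 260 + 20.60 + 10.71
= 291.31 mOsm/kg ≈ 291.3 mOsm/kg
Osmolar gap = measured − calculated = 294 − 291.3 = 2.7 mOsm/kg

2.7 mOsm/kg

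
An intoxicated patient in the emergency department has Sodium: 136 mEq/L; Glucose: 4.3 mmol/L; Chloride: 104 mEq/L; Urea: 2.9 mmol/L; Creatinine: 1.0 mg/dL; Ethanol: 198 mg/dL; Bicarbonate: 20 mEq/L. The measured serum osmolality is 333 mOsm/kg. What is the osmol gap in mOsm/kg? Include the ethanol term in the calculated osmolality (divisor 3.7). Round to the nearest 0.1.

0.3 mOsm/kg

Calculated osmolality = 2·Na + glucose + urea + ethanol/3.7
= 2·136 + 4.3 + 2.9 + 198/3.7
= 272 + 4.30 + 2.90 + 53.51
= 332.71 mOsm/kg ≈ 332.7 mOsm/kg
Osmolar gap = measured − calculated = 333 − 332.7 = 0.3 mOsm/kg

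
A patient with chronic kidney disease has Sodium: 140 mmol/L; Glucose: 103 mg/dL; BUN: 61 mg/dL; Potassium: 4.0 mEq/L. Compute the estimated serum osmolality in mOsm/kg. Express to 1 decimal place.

307.5 mOsm/kg

Calculated osmolality = 2·Na + glucose/18 + BUN/2.8
= 2·140 + 103/18 + 61/2.8
= 280 + 5.72 + 21.79
= 307.51 mOsm/kg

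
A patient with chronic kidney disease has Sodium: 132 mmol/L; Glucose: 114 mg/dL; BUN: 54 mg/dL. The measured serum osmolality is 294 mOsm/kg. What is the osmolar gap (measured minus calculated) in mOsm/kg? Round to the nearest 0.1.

4.4 mOsm/kg

Calculated osmolality = 2·Na + glucose/18 + BUN/2.8
= 2·132 + 114/18 + 54/2.8
= 264 + 6.33 + 19.29
= 289.62 mOsm/kg ≈ 289.6 mOsm/kg
Osmolar gap = measured − calculated = 294 − 289.6 = 4.4 mOsm/kg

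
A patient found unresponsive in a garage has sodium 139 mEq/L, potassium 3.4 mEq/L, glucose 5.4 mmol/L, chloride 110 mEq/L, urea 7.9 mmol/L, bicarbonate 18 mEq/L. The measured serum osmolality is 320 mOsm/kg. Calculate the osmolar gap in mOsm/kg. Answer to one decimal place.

28.7 mOsm/kg

Calculated osmolality = 2·Na + glucose + urea
= 2·139 + 5.4 + 7.9
= 278 + 5.40 + 7.90
= 291.3 mOsm/kg ≈ 291.3 mOsm/kg
Osmolar gap = measured − calculated = 320 − 291.3 = 28.7 mOsm/kg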